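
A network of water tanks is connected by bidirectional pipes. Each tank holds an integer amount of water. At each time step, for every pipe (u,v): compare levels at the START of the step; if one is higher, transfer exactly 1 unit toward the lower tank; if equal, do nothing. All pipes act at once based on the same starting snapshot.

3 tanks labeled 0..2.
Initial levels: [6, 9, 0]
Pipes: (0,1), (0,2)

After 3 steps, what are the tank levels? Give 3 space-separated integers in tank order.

Step 1: flows [1->0,0->2] -> levels [6 8 1]
Step 2: flows [1->0,0->2] -> levels [6 7 2]
Step 3: flows [1->0,0->2] -> levels [6 6 3]

Answer: 6 6 3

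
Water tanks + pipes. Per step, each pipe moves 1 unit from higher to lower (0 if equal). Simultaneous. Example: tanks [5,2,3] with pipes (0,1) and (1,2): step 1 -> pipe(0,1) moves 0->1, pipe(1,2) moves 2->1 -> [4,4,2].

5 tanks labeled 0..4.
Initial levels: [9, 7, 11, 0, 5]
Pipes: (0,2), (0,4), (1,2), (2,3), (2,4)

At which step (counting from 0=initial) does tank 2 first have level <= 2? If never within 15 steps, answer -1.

Step 1: flows [2->0,0->4,2->1,2->3,2->4] -> levels [9 8 7 1 7]
Step 2: flows [0->2,0->4,1->2,2->3,2=4] -> levels [7 7 8 2 8]
Step 3: flows [2->0,4->0,2->1,2->3,2=4] -> levels [9 8 5 3 7]
Step 4: flows [0->2,0->4,1->2,2->3,4->2] -> levels [7 7 7 4 7]
Step 5: flows [0=2,0=4,1=2,2->3,2=4] -> levels [7 7 6 5 7]
Step 6: flows [0->2,0=4,1->2,2->3,4->2] -> levels [6 6 8 6 6]
Step 7: flows [2->0,0=4,2->1,2->3,2->4] -> levels [7 7 4 7 7]
Step 8: flows [0->2,0=4,1->2,3->2,4->2] -> levels [6 6 8 6 6]
  -> period-2 cycle (repeats step 6); tank 2 never drops to <=2
Tank 2 never reaches <=2 within 15 steps

Answer: -1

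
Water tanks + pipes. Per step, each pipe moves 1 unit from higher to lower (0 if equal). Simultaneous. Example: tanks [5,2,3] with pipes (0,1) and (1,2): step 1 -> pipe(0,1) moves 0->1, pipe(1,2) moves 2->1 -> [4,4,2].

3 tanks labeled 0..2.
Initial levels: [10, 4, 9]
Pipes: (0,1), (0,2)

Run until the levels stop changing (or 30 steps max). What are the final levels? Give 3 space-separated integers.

Step 1: flows [0->1,0->2] -> levels [8 5 10]
Step 2: flows [0->1,2->0] -> levels [8 6 9]
Step 3: flows [0->1,2->0] -> levels [8 7 8]
Step 4: flows [0->1,0=2] -> levels [7 8 8]
Step 5: flows [1->0,2->0] -> levels [9 7 7]
Step 6: flows [0->1,0->2] -> levels [7 8 8]
  -> period-2 cycle: step 6 state = step 4 state; never stabilizes
  -> state at step 30: (30-4) mod 2 = 0, same as step 4 -> [7 8 8]

Answer: 7 8 8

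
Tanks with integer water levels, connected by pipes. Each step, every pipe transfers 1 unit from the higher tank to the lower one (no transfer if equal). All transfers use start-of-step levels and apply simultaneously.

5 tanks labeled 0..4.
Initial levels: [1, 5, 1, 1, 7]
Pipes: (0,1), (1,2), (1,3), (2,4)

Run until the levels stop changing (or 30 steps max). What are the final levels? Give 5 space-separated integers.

Step 1: flows [1->0,1->2,1->3,4->2] -> levels [2 2 3 2 6]
Step 2: flows [0=1,2->1,1=3,4->2] -> levels [2 3 3 2 5]
Step 3: flows [1->0,1=2,1->3,4->2] -> levels [3 1 4 3 4]
Step 4: flows [0->1,2->1,3->1,2=4] -> levels [2 4 3 2 4]
Step 5: flows [1->0,1->2,1->3,4->2] -> levels [3 1 5 3 3]
Step 6: flows [0->1,2->1,3->1,2->4] -> levels [2 4 3 2 4]
  -> period-2 cycle: step 6 state = step 4 state; never stabilizes
  -> state at step 30: (30-4) mod 2 = 0, same as step 4 -> [2 4 3 2 4]

Answer: 2 4 3 2 4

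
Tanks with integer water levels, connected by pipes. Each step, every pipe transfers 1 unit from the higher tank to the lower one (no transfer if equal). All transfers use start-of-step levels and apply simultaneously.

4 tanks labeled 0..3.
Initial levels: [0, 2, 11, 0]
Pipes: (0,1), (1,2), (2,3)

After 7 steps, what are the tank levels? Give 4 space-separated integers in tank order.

Answer: 4 2 4 3

Derivation:
Step 1: flows [1->0,2->1,2->3] -> levels [1 2 9 1]
Step 2: flows [1->0,2->1,2->3] -> levels [2 2 7 2]
Step 3: flows [0=1,2->1,2->3] -> levels [2 3 5 3]
Step 4: flows [1->0,2->1,2->3] -> levels [3 3 3 4]
Step 5: flows [0=1,1=2,3->2] -> levels [3 3 4 3]
Step 6: flows [0=1,2->1,2->3] -> levels [3 4 2 4]
Step 7: flows [1->0,1->2,3->2] -> levels [4 2 4 3]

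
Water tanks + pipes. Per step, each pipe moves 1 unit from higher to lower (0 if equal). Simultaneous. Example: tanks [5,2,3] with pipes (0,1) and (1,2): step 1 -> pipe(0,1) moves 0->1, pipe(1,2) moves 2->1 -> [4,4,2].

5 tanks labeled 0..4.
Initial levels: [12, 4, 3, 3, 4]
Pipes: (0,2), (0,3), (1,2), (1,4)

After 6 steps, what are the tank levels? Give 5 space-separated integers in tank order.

Answer: 7 6 4 5 4

Derivation:
Step 1: flows [0->2,0->3,1->2,1=4] -> levels [10 3 5 4 4]
Step 2: flows [0->2,0->3,2->1,4->1] -> levels [8 5 5 5 3]
Step 3: flows [0->2,0->3,1=2,1->4] -> levels [6 4 6 6 4]
Step 4: flows [0=2,0=3,2->1,1=4] -> levels [6 5 5 6 4]
Step 5: flows [0->2,0=3,1=2,1->4] -> levels [5 4 6 6 5]
Step 6: flows [2->0,3->0,2->1,4->1] -> levels [7 6 4 5 4]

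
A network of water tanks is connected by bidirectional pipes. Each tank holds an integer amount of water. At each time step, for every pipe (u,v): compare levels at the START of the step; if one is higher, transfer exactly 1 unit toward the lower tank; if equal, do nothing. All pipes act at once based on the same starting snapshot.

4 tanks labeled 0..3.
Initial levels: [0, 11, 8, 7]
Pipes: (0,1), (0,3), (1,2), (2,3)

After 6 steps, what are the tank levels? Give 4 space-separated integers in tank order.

Step 1: flows [1->0,3->0,1->2,2->3] -> levels [2 9 8 7]
Step 2: flows [1->0,3->0,1->2,2->3] -> levels [4 7 8 7]
Step 3: flows [1->0,3->0,2->1,2->3] -> levels [6 7 6 7]
Step 4: flows [1->0,3->0,1->2,3->2] -> levels [8 5 8 5]
Step 5: flows [0->1,0->3,2->1,2->3] -> levels [6 7 6 7]
  -> period-2 cycle: step 5 state = step 3 state
  -> state at step 6: (6-3) mod 2 = 1, same as step 4 -> [8 5 8 5]

Answer: 8 5 8 5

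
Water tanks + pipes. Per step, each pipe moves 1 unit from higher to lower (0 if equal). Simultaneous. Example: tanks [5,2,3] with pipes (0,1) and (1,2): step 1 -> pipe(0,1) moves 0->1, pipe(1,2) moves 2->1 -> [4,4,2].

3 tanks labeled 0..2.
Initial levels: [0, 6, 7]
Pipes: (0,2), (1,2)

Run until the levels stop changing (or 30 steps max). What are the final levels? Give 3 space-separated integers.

Answer: 5 5 3

Derivation:
Step 1: flows [2->0,2->1] -> levels [1 7 5]
Step 2: flows [2->0,1->2] -> levels [2 6 5]
Step 3: flows [2->0,1->2] -> levels [3 5 5]
Step 4: flows [2->0,1=2] -> levels [4 5 4]
Step 5: flows [0=2,1->2] -> levels [4 4 5]
Step 6: flows [2->0,2->1] -> levels [5 5 3]
Step 7: flows [0->2,1->2] -> levels [4 4 5]
  -> period-2 cycle: step 7 state = step 5 state; never stabilizes
  -> state at step 30: (30-5) mod 2 = 1, same as step 6 -> [5 5 3]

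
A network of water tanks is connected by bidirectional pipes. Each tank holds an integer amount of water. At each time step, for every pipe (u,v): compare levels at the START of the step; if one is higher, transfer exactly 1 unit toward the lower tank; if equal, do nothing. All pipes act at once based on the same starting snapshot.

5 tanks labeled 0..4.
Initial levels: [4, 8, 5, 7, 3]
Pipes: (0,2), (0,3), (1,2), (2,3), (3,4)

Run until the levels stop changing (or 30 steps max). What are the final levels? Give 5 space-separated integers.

Answer: 5 5 6 7 4

Derivation:
Step 1: flows [2->0,3->0,1->2,3->2,3->4] -> levels [6 7 6 4 4]
Step 2: flows [0=2,0->3,1->2,2->3,3=4] -> levels [5 6 6 6 4]
Step 3: flows [2->0,3->0,1=2,2=3,3->4] -> levels [7 6 5 4 5]
Step 4: flows [0->2,0->3,1->2,2->3,4->3] -> levels [5 5 6 7 4]
Step 5: flows [2->0,3->0,2->1,3->2,3->4] -> levels [7 6 5 4 5]
  -> period-2 cycle: step 5 state = step 3 state; never stabilizes
  -> state at step 30: (30-3) mod 2 = 1, same as step 4 -> [5 5 6 7 4]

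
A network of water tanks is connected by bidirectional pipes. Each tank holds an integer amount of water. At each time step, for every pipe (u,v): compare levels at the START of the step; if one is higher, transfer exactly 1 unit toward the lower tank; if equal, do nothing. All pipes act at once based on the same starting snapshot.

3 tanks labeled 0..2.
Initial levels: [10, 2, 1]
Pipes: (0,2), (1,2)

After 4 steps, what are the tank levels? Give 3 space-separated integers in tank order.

Answer: 6 3 4

Derivation:
Step 1: flows [0->2,1->2] -> levels [9 1 3]
Step 2: flows [0->2,2->1] -> levels [8 2 3]
Step 3: flows [0->2,2->1] -> levels [7 3 3]
Step 4: flows [0->2,1=2] -> levels [6 3 4]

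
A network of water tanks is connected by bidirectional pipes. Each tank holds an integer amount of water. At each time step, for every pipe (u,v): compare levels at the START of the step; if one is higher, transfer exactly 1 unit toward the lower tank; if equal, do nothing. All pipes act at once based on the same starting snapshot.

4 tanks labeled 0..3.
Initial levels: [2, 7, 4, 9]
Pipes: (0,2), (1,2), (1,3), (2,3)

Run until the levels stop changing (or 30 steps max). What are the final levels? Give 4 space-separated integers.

Step 1: flows [2->0,1->2,3->1,3->2] -> levels [3 7 5 7]
Step 2: flows [2->0,1->2,1=3,3->2] -> levels [4 6 6 6]
Step 3: flows [2->0,1=2,1=3,2=3] -> levels [5 6 5 6]
Step 4: flows [0=2,1->2,1=3,3->2] -> levels [5 5 7 5]
Step 5: flows [2->0,2->1,1=3,2->3] -> levels [6 6 4 6]
Step 6: flows [0->2,1->2,1=3,3->2] -> levels [5 5 7 5]
  -> period-2 cycle: step 6 state = step 4 state; never stabilizes
  -> state at step 30: (30-4) mod 2 = 0, same as step 4 -> [5 5 7 5]

Answer: 5 5 7 5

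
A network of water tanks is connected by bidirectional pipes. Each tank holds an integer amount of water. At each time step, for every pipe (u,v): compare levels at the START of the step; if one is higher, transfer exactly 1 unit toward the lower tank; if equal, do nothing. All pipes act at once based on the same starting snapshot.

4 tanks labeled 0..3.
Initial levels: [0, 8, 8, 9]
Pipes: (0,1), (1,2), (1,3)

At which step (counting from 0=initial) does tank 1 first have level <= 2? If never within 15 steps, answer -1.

Answer: -1

Derivation:
Step 1: flows [1->0,1=2,3->1] -> levels [1 8 8 8]
Step 2: flows [1->0,1=2,1=3] -> levels [2 7 8 8]
Step 3: flows [1->0,2->1,3->1] -> levels [3 8 7 7]
Step 4: flows [1->0,1->2,1->3] -> levels [4 5 8 8]
Step 5: flows [1->0,2->1,3->1] -> levels [5 6 7 7]
Step 6: flows [1->0,2->1,3->1] -> levels [6 7 6 6]
Step 7: flows [1->0,1->2,1->3] -> levels [7 4 7 7]
Step 8: flows [0->1,2->1,3->1] -> levels [6 7 6 6]
  -> period-2 cycle (repeats step 6); tank 1 never drops to <=2
Tank 1 never reaches <=2 within 15 steps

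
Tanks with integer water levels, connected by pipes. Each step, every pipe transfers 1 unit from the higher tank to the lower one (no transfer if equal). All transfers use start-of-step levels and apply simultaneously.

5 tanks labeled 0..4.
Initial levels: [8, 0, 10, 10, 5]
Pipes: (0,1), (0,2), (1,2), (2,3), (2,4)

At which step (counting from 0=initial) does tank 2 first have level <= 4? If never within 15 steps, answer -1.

Answer: 5

Derivation:
Step 1: flows [0->1,2->0,2->1,2=3,2->4] -> levels [8 2 7 10 6]
Step 2: flows [0->1,0->2,2->1,3->2,2->4] -> levels [6 4 7 9 7]
Step 3: flows [0->1,2->0,2->1,3->2,2=4] -> levels [6 6 6 8 7]
Step 4: flows [0=1,0=2,1=2,3->2,4->2] -> levels [6 6 8 7 6]
Step 5: flows [0=1,2->0,2->1,2->3,2->4] -> levels [7 7 4 8 7]
Tank 2 first reaches <=4 at step 5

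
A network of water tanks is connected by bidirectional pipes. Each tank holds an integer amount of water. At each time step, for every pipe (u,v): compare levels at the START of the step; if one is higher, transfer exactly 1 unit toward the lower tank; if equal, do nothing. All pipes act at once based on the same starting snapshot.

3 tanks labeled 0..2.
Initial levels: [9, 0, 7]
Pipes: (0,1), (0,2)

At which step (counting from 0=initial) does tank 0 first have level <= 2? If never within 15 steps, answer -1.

Answer: -1

Derivation:
Step 1: flows [0->1,0->2] -> levels [7 1 8]
Step 2: flows [0->1,2->0] -> levels [7 2 7]
Step 3: flows [0->1,0=2] -> levels [6 3 7]
Step 4: flows [0->1,2->0] -> levels [6 4 6]
Step 5: flows [0->1,0=2] -> levels [5 5 6]
Step 6: flows [0=1,2->0] -> levels [6 5 5]
Step 7: flows [0->1,0->2] -> levels [4 6 6]
Step 8: flows [1->0,2->0] -> levels [6 5 5]
  -> period-2 cycle (repeats step 6); tank 0 never drops to <=2
Tank 0 never reaches <=2 within 15 steps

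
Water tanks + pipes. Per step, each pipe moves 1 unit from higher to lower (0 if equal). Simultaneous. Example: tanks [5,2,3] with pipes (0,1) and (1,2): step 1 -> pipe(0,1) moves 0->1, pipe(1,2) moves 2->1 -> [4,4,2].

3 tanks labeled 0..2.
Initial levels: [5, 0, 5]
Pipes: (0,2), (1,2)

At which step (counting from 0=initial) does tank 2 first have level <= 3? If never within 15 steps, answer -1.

Step 1: flows [0=2,2->1] -> levels [5 1 4]
Step 2: flows [0->2,2->1] -> levels [4 2 4]
Step 3: flows [0=2,2->1] -> levels [4 3 3]
Tank 2 first reaches <=3 at step 3

Answer: 3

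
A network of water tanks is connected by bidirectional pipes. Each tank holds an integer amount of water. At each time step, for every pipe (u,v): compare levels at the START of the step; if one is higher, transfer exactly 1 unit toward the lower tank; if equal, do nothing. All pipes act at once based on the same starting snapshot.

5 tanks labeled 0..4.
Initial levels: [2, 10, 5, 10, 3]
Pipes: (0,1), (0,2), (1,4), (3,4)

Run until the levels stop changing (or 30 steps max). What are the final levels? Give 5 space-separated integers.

Answer: 7 6 5 7 5

Derivation:
Step 1: flows [1->0,2->0,1->4,3->4] -> levels [4 8 4 9 5]
Step 2: flows [1->0,0=2,1->4,3->4] -> levels [5 6 4 8 7]
Step 3: flows [1->0,0->2,4->1,3->4] -> levels [5 6 5 7 7]
Step 4: flows [1->0,0=2,4->1,3=4] -> levels [6 6 5 7 6]
Step 5: flows [0=1,0->2,1=4,3->4] -> levels [5 6 6 6 7]
Step 6: flows [1->0,2->0,4->1,4->3] -> levels [7 6 5 7 5]
Step 7: flows [0->1,0->2,1->4,3->4] -> levels [5 6 6 6 7]
  -> period-2 cycle: step 7 state = step 5 state; never stabilizes
  -> state at step 30: (30-5) mod 2 = 1, same as step 6 -> [7 6 5 7 5]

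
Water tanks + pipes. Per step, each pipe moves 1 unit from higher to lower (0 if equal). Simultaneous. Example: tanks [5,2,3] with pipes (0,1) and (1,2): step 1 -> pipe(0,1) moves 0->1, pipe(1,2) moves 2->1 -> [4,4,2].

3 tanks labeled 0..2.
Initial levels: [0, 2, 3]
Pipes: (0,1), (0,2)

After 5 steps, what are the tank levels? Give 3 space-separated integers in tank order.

Answer: 3 1 1

Derivation:
Step 1: flows [1->0,2->0] -> levels [2 1 2]
Step 2: flows [0->1,0=2] -> levels [1 2 2]
Step 3: flows [1->0,2->0] -> levels [3 1 1]
Step 4: flows [0->1,0->2] -> levels [1 2 2]
  -> period-2 cycle: step 4 state = step 2 state
  -> state at step 5: (5-2) mod 2 = 1, same as step 3 -> [3 1 1]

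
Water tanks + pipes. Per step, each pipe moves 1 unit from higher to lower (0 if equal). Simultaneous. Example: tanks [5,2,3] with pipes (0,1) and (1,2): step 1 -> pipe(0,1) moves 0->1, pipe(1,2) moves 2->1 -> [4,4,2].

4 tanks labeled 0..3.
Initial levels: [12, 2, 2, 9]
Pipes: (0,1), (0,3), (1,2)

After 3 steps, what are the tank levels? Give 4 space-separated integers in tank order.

Answer: 9 4 3 9

Derivation:
Step 1: flows [0->1,0->3,1=2] -> levels [10 3 2 10]
Step 2: flows [0->1,0=3,1->2] -> levels [9 3 3 10]
Step 3: flows [0->1,3->0,1=2] -> levels [9 4 3 9]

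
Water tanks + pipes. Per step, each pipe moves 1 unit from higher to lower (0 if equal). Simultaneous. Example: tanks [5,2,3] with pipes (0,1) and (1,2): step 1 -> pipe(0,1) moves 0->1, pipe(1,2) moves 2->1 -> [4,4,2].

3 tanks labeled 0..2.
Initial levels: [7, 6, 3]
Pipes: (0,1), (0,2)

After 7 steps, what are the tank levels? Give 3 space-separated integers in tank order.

Answer: 6 5 5

Derivation:
Step 1: flows [0->1,0->2] -> levels [5 7 4]
Step 2: flows [1->0,0->2] -> levels [5 6 5]
Step 3: flows [1->0,0=2] -> levels [6 5 5]
Step 4: flows [0->1,0->2] -> levels [4 6 6]
Step 5: flows [1->0,2->0] -> levels [6 5 5]
  -> period-2 cycle: step 5 state = step 3 state
  -> state at step 7: (7-3) mod 2 = 0, same as step 3 -> [6 5 5]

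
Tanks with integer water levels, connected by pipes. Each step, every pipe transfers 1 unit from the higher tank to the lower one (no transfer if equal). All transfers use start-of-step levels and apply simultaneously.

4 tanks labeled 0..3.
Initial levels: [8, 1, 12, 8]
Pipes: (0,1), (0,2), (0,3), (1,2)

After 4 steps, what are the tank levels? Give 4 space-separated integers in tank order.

Step 1: flows [0->1,2->0,0=3,2->1] -> levels [8 3 10 8]
Step 2: flows [0->1,2->0,0=3,2->1] -> levels [8 5 8 8]
Step 3: flows [0->1,0=2,0=3,2->1] -> levels [7 7 7 8]
Step 4: flows [0=1,0=2,3->0,1=2] -> levels [8 7 7 7]

Answer: 8 7 7 7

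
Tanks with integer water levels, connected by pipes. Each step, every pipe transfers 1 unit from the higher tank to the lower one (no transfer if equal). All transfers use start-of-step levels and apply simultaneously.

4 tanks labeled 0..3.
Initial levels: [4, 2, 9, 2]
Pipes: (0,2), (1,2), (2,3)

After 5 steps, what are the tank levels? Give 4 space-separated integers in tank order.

Answer: 5 3 6 3

Derivation:
Step 1: flows [2->0,2->1,2->3] -> levels [5 3 6 3]
Step 2: flows [2->0,2->1,2->3] -> levels [6 4 3 4]
Step 3: flows [0->2,1->2,3->2] -> levels [5 3 6 3]
  -> period-2 cycle: step 3 state = step 1 state
  -> state at step 5: (5-1) mod 2 = 0, same as step 1 -> [5 3 6 3]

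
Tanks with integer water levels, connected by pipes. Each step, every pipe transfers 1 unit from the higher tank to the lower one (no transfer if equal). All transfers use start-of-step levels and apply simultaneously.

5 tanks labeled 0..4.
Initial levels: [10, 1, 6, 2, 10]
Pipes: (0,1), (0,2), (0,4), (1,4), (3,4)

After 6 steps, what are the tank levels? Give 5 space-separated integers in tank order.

Answer: 7 5 6 5 6

Derivation:
Step 1: flows [0->1,0->2,0=4,4->1,4->3] -> levels [8 3 7 3 8]
Step 2: flows [0->1,0->2,0=4,4->1,4->3] -> levels [6 5 8 4 6]
Step 3: flows [0->1,2->0,0=4,4->1,4->3] -> levels [6 7 7 5 4]
Step 4: flows [1->0,2->0,0->4,1->4,3->4] -> levels [7 5 6 4 7]
Step 5: flows [0->1,0->2,0=4,4->1,4->3] -> levels [5 7 7 5 5]
Step 6: flows [1->0,2->0,0=4,1->4,3=4] -> levels [7 5 6 5 6]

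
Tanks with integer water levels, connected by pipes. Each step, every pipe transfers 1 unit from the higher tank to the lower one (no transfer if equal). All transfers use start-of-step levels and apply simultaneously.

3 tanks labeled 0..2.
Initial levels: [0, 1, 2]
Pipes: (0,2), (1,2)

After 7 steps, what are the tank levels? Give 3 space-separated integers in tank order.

Step 1: flows [2->0,2->1] -> levels [1 2 0]
Step 2: flows [0->2,1->2] -> levels [0 1 2]
  -> period-2 cycle: step 2 state = step 0 state
  -> state at step 7: (7-0) mod 2 = 1, same as step 1 -> [1 2 0]

Answer: 1 2 0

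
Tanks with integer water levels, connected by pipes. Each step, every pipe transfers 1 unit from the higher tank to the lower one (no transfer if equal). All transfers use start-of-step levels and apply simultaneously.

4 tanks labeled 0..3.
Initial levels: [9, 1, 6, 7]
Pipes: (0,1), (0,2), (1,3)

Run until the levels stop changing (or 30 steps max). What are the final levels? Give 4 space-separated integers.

Step 1: flows [0->1,0->2,3->1] -> levels [7 3 7 6]
Step 2: flows [0->1,0=2,3->1] -> levels [6 5 7 5]
Step 3: flows [0->1,2->0,1=3] -> levels [6 6 6 5]
Step 4: flows [0=1,0=2,1->3] -> levels [6 5 6 6]
Step 5: flows [0->1,0=2,3->1] -> levels [5 7 6 5]
Step 6: flows [1->0,2->0,1->3] -> levels [7 5 5 6]
Step 7: flows [0->1,0->2,3->1] -> levels [5 7 6 5]
  -> period-2 cycle: step 7 state = step 5 state; never stabilizes
  -> state at step 30: (30-5) mod 2 = 1, same as step 6 -> [7 5 5 6]

Answer: 7 5 5 6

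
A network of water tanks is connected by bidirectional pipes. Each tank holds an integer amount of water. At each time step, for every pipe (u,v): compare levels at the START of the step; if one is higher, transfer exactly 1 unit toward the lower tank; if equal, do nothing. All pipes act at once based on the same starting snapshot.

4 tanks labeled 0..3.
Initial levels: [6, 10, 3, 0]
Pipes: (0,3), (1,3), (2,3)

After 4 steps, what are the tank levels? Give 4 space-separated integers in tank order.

Answer: 4 6 4 5

Derivation:
Step 1: flows [0->3,1->3,2->3] -> levels [5 9 2 3]
Step 2: flows [0->3,1->3,3->2] -> levels [4 8 3 4]
Step 3: flows [0=3,1->3,3->2] -> levels [4 7 4 4]
Step 4: flows [0=3,1->3,2=3] -> levels [4 6 4 5]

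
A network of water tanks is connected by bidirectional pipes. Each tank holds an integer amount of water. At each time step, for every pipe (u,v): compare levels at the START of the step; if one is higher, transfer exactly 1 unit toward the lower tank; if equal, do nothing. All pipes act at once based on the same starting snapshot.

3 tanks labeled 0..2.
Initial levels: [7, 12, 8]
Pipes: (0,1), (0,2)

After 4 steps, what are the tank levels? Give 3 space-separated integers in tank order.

Answer: 9 9 9

Derivation:
Step 1: flows [1->0,2->0] -> levels [9 11 7]
Step 2: flows [1->0,0->2] -> levels [9 10 8]
Step 3: flows [1->0,0->2] -> levels [9 9 9]
Step 4: flows [0=1,0=2] -> levels [9 9 9]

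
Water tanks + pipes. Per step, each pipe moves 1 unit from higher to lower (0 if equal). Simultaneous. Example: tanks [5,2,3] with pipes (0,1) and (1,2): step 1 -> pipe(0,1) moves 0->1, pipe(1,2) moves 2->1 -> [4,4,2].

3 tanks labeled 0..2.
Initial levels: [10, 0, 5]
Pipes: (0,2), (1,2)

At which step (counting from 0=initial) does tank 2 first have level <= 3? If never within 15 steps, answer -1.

Step 1: flows [0->2,2->1] -> levels [9 1 5]
Step 2: flows [0->2,2->1] -> levels [8 2 5]
Step 3: flows [0->2,2->1] -> levels [7 3 5]
Step 4: flows [0->2,2->1] -> levels [6 4 5]
Step 5: flows [0->2,2->1] -> levels [5 5 5]
Step 6: flows [0=2,1=2] -> levels [5 5 5]
  -> stable; tank 2 stays at 5 > 3
Tank 2 never reaches <=3 within 15 steps

Answer: -1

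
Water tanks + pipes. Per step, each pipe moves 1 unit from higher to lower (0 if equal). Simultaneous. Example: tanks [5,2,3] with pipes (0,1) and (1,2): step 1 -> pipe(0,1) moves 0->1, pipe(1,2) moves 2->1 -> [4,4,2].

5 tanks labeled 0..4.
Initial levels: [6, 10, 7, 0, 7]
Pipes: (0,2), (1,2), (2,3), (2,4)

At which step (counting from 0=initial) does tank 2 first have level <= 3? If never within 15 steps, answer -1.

Answer: -1

Derivation:
Step 1: flows [2->0,1->2,2->3,2=4] -> levels [7 9 6 1 7]
Step 2: flows [0->2,1->2,2->3,4->2] -> levels [6 8 8 2 6]
Step 3: flows [2->0,1=2,2->3,2->4] -> levels [7 8 5 3 7]
Step 4: flows [0->2,1->2,2->3,4->2] -> levels [6 7 7 4 6]
Step 5: flows [2->0,1=2,2->3,2->4] -> levels [7 7 4 5 7]
Step 6: flows [0->2,1->2,3->2,4->2] -> levels [6 6 8 4 6]
Step 7: flows [2->0,2->1,2->3,2->4] -> levels [7 7 4 5 7]
  -> period-2 cycle (repeats step 5); tank 2 never drops to <=3
Tank 2 never reaches <=3 within 15 steps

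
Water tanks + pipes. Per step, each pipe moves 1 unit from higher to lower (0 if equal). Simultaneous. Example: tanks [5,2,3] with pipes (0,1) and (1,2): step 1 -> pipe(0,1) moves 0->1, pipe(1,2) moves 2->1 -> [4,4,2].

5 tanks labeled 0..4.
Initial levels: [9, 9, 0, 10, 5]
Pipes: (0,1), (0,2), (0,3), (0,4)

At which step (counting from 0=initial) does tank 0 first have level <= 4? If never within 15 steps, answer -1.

Answer: 5

Derivation:
Step 1: flows [0=1,0->2,3->0,0->4] -> levels [8 9 1 9 6]
Step 2: flows [1->0,0->2,3->0,0->4] -> levels [8 8 2 8 7]
Step 3: flows [0=1,0->2,0=3,0->4] -> levels [6 8 3 8 8]
Step 4: flows [1->0,0->2,3->0,4->0] -> levels [8 7 4 7 7]
Step 5: flows [0->1,0->2,0->3,0->4] -> levels [4 8 5 8 8]
Tank 0 first reaches <=4 at step 5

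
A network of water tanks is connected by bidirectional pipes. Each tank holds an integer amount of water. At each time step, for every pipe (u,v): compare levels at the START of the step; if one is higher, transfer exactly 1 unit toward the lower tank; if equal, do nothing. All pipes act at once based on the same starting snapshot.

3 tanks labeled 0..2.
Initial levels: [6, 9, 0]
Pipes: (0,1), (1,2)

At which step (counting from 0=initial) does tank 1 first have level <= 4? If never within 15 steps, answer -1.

Answer: -1

Derivation:
Step 1: flows [1->0,1->2] -> levels [7 7 1]
Step 2: flows [0=1,1->2] -> levels [7 6 2]
Step 3: flows [0->1,1->2] -> levels [6 6 3]
Step 4: flows [0=1,1->2] -> levels [6 5 4]
Step 5: flows [0->1,1->2] -> levels [5 5 5]
Step 6: flows [0=1,1=2] -> levels [5 5 5]
  -> stable; tank 1 stays at 5 > 4
Tank 1 never reaches <=4 within 15 steps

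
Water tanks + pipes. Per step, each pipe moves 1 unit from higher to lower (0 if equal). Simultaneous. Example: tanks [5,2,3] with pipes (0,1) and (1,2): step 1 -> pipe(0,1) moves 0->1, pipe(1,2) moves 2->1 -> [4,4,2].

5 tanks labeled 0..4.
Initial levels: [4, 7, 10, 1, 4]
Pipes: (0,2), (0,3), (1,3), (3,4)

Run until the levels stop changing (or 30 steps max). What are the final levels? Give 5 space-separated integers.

Step 1: flows [2->0,0->3,1->3,4->3] -> levels [4 6 9 4 3]
Step 2: flows [2->0,0=3,1->3,3->4] -> levels [5 5 8 4 4]
Step 3: flows [2->0,0->3,1->3,3=4] -> levels [5 4 7 6 4]
Step 4: flows [2->0,3->0,3->1,3->4] -> levels [7 5 6 3 5]
Step 5: flows [0->2,0->3,1->3,4->3] -> levels [5 4 7 6 4]
  -> period-2 cycle: step 5 state = step 3 state; never stabilizes
  -> state at step 30: (30-3) mod 2 = 1, same as step 4 -> [7 5 6 3 5]

Answer: 7 5 6 3 5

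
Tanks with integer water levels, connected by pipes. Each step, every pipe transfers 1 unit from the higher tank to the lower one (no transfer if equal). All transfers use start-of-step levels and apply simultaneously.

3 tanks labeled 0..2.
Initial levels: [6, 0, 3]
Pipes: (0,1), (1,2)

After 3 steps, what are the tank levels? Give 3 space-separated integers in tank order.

Answer: 3 3 3

Derivation:
Step 1: flows [0->1,2->1] -> levels [5 2 2]
Step 2: flows [0->1,1=2] -> levels [4 3 2]
Step 3: flows [0->1,1->2] -> levels [3 3 3]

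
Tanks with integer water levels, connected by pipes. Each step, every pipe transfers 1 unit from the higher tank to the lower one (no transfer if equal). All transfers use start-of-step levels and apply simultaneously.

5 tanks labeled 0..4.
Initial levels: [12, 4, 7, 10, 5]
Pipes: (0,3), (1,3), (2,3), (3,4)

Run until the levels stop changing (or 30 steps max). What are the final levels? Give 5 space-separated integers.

Answer: 8 8 8 6 8

Derivation:
Step 1: flows [0->3,3->1,3->2,3->4] -> levels [11 5 8 8 6]
Step 2: flows [0->3,3->1,2=3,3->4] -> levels [10 6 8 7 7]
Step 3: flows [0->3,3->1,2->3,3=4] -> levels [9 7 7 8 7]
Step 4: flows [0->3,3->1,3->2,3->4] -> levels [8 8 8 6 8]
Step 5: flows [0->3,1->3,2->3,4->3] -> levels [7 7 7 10 7]
Step 6: flows [3->0,3->1,3->2,3->4] -> levels [8 8 8 6 8]
  -> period-2 cycle: step 6 state = step 4 state; never stabilizes
  -> state at step 30: (30-4) mod 2 = 0, same as step 4 -> [8 8 8 6 8]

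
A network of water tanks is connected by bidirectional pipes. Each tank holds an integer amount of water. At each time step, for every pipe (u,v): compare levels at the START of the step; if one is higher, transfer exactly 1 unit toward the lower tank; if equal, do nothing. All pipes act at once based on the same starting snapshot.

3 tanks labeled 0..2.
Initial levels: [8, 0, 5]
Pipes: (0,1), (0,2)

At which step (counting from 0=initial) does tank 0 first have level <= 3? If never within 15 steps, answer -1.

Answer: 6

Derivation:
Step 1: flows [0->1,0->2] -> levels [6 1 6]
Step 2: flows [0->1,0=2] -> levels [5 2 6]
Step 3: flows [0->1,2->0] -> levels [5 3 5]
Step 4: flows [0->1,0=2] -> levels [4 4 5]
Step 5: flows [0=1,2->0] -> levels [5 4 4]
Step 6: flows [0->1,0->2] -> levels [3 5 5]
Tank 0 first reaches <=3 at step 6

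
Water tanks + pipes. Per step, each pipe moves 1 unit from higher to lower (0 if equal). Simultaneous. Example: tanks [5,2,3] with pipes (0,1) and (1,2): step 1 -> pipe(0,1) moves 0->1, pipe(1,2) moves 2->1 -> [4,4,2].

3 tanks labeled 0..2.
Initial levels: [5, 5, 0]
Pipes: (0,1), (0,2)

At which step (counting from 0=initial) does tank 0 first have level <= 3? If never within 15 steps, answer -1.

Step 1: flows [0=1,0->2] -> levels [4 5 1]
Step 2: flows [1->0,0->2] -> levels [4 4 2]
Step 3: flows [0=1,0->2] -> levels [3 4 3]
Tank 0 first reaches <=3 at step 3

Answer: 3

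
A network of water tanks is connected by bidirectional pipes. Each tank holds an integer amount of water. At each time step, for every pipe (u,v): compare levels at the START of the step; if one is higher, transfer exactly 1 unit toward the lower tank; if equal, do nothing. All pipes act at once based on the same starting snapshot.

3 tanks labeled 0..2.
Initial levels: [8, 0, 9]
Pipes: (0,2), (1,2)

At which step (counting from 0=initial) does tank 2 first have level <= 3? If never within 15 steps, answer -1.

Answer: -1

Derivation:
Step 1: flows [2->0,2->1] -> levels [9 1 7]
Step 2: flows [0->2,2->1] -> levels [8 2 7]
Step 3: flows [0->2,2->1] -> levels [7 3 7]
Step 4: flows [0=2,2->1] -> levels [7 4 6]
Step 5: flows [0->2,2->1] -> levels [6 5 6]
Step 6: flows [0=2,2->1] -> levels [6 6 5]
Step 7: flows [0->2,1->2] -> levels [5 5 7]
Step 8: flows [2->0,2->1] -> levels [6 6 5]
  -> period-2 cycle (repeats step 6); tank 2 never drops to <=3
Tank 2 never reaches <=3 within 15 steps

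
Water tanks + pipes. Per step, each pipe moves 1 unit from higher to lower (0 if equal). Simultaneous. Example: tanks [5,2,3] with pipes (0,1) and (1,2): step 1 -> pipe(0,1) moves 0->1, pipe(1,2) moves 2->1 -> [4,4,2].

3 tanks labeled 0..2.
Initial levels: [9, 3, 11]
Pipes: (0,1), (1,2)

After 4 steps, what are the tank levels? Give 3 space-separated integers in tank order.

Answer: 8 7 8

Derivation:
Step 1: flows [0->1,2->1] -> levels [8 5 10]
Step 2: flows [0->1,2->1] -> levels [7 7 9]
Step 3: flows [0=1,2->1] -> levels [7 8 8]
Step 4: flows [1->0,1=2] -> levels [8 7 8]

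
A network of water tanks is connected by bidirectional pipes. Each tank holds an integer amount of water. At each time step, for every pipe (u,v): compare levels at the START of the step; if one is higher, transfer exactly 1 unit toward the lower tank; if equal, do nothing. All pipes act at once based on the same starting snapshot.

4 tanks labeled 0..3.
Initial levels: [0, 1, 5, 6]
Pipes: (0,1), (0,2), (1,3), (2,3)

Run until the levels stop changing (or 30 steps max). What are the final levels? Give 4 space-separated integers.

Answer: 2 3 3 4

Derivation:
Step 1: flows [1->0,2->0,3->1,3->2] -> levels [2 1 5 4]
Step 2: flows [0->1,2->0,3->1,2->3] -> levels [2 3 3 4]
Step 3: flows [1->0,2->0,3->1,3->2] -> levels [4 3 3 2]
Step 4: flows [0->1,0->2,1->3,2->3] -> levels [2 3 3 4]
  -> period-2 cycle: step 4 state = step 2 state; never stabilizes
  -> state at step 30: (30-2) mod 2 = 0, same as step 2 -> [2 3 3 4]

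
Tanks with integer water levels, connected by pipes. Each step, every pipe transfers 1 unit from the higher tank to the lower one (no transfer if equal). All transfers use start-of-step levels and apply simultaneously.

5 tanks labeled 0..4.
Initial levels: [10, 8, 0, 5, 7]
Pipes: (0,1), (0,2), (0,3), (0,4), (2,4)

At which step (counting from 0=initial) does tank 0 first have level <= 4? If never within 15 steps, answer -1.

Answer: 5

Derivation:
Step 1: flows [0->1,0->2,0->3,0->4,4->2] -> levels [6 9 2 6 7]
Step 2: flows [1->0,0->2,0=3,4->0,4->2] -> levels [7 8 4 6 5]
Step 3: flows [1->0,0->2,0->3,0->4,4->2] -> levels [5 7 6 7 5]
Step 4: flows [1->0,2->0,3->0,0=4,2->4] -> levels [8 6 4 6 6]
Step 5: flows [0->1,0->2,0->3,0->4,4->2] -> levels [4 7 6 7 6]
Tank 0 first reaches <=4 at step 5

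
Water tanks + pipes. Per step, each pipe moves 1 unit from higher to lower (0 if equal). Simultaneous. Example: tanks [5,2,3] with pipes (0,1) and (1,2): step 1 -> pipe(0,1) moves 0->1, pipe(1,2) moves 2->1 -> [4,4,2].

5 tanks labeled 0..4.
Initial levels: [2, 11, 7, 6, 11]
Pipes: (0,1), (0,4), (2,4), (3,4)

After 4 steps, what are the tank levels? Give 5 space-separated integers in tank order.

Step 1: flows [1->0,4->0,4->2,4->3] -> levels [4 10 8 7 8]
Step 2: flows [1->0,4->0,2=4,4->3] -> levels [6 9 8 8 6]
Step 3: flows [1->0,0=4,2->4,3->4] -> levels [7 8 7 7 8]
Step 4: flows [1->0,4->0,4->2,4->3] -> levels [9 7 8 8 5]

Answer: 9 7 8 8 5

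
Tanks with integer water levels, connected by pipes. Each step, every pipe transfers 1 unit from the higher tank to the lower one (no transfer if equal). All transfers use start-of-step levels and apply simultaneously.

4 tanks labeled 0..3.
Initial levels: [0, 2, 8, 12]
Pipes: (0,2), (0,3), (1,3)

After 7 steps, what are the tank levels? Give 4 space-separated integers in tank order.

Step 1: flows [2->0,3->0,3->1] -> levels [2 3 7 10]
Step 2: flows [2->0,3->0,3->1] -> levels [4 4 6 8]
Step 3: flows [2->0,3->0,3->1] -> levels [6 5 5 6]
Step 4: flows [0->2,0=3,3->1] -> levels [5 6 6 5]
Step 5: flows [2->0,0=3,1->3] -> levels [6 5 5 6]
  -> period-2 cycle: step 5 state = step 3 state
  -> state at step 7: (7-3) mod 2 = 0, same as step 3 -> [6 5 5 6]

Answer: 6 5 5 6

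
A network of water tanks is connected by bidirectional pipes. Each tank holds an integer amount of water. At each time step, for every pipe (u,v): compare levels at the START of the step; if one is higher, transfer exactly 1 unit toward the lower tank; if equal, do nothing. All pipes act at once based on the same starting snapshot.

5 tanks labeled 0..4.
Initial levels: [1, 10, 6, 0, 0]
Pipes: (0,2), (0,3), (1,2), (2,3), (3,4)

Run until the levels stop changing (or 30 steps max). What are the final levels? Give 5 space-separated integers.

Step 1: flows [2->0,0->3,1->2,2->3,3=4] -> levels [1 9 5 2 0]
Step 2: flows [2->0,3->0,1->2,2->3,3->4] -> levels [3 8 4 1 1]
Step 3: flows [2->0,0->3,1->2,2->3,3=4] -> levels [3 7 3 3 1]
Step 4: flows [0=2,0=3,1->2,2=3,3->4] -> levels [3 6 4 2 2]
Step 5: flows [2->0,0->3,1->2,2->3,3=4] -> levels [3 5 3 4 2]
Step 6: flows [0=2,3->0,1->2,3->2,3->4] -> levels [4 4 5 1 3]
Step 7: flows [2->0,0->3,2->1,2->3,4->3] -> levels [4 5 2 4 2]
Step 8: flows [0->2,0=3,1->2,3->2,3->4] -> levels [3 4 5 2 3]
Step 9: flows [2->0,0->3,2->1,2->3,4->3] -> levels [3 5 2 5 2]
Step 10: flows [0->2,3->0,1->2,3->2,3->4] -> levels [3 4 5 2 3]
  -> period-2 cycle: step 10 state = step 8 state; never stabilizes
  -> state at step 30: (30-8) mod 2 = 0, same as step 8 -> [3 4 5 2 3]

Answer: 3 4 5 2 3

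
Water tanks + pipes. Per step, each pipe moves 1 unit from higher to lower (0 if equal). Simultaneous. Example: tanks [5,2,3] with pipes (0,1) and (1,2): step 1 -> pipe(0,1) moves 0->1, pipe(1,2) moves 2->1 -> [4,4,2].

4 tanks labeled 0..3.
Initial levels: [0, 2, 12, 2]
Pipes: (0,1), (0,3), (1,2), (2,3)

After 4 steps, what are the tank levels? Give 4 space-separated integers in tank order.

Step 1: flows [1->0,3->0,2->1,2->3] -> levels [2 2 10 2]
Step 2: flows [0=1,0=3,2->1,2->3] -> levels [2 3 8 3]
Step 3: flows [1->0,3->0,2->1,2->3] -> levels [4 3 6 3]
Step 4: flows [0->1,0->3,2->1,2->3] -> levels [2 5 4 5]

Answer: 2 5 4 5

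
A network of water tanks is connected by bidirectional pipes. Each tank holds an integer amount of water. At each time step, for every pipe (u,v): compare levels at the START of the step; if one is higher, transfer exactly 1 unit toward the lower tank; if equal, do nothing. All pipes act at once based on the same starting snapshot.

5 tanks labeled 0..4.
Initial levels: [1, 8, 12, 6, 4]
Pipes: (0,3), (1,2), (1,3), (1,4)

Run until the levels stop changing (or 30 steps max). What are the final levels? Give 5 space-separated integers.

Step 1: flows [3->0,2->1,1->3,1->4] -> levels [2 7 11 6 5]
Step 2: flows [3->0,2->1,1->3,1->4] -> levels [3 6 10 6 6]
Step 3: flows [3->0,2->1,1=3,1=4] -> levels [4 7 9 5 6]
Step 4: flows [3->0,2->1,1->3,1->4] -> levels [5 6 8 5 7]
Step 5: flows [0=3,2->1,1->3,4->1] -> levels [5 7 7 6 6]
Step 6: flows [3->0,1=2,1->3,1->4] -> levels [6 5 7 6 7]
Step 7: flows [0=3,2->1,3->1,4->1] -> levels [6 8 6 5 6]
Step 8: flows [0->3,1->2,1->3,1->4] -> levels [5 5 7 7 7]
Step 9: flows [3->0,2->1,3->1,4->1] -> levels [6 8 6 5 6]
  -> period-2 cycle: step 9 state = step 7 state; never stabilizes
  -> state at step 30: (30-7) mod 2 = 1, same as step 8 -> [5 5 7 7 7]

Answer: 5 5 7 7 7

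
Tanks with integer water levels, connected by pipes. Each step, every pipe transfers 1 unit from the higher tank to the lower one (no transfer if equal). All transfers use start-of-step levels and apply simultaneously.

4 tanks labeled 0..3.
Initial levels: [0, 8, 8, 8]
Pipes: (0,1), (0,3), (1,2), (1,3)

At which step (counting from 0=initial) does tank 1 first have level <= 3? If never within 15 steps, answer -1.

Step 1: flows [1->0,3->0,1=2,1=3] -> levels [2 7 8 7]
Step 2: flows [1->0,3->0,2->1,1=3] -> levels [4 7 7 6]
Step 3: flows [1->0,3->0,1=2,1->3] -> levels [6 5 7 6]
Step 4: flows [0->1,0=3,2->1,3->1] -> levels [5 8 6 5]
Step 5: flows [1->0,0=3,1->2,1->3] -> levels [6 5 7 6]
  -> period-2 cycle (repeats step 3); tank 1 never drops to <=3
Tank 1 never reaches <=3 within 15 steps

Answer: -1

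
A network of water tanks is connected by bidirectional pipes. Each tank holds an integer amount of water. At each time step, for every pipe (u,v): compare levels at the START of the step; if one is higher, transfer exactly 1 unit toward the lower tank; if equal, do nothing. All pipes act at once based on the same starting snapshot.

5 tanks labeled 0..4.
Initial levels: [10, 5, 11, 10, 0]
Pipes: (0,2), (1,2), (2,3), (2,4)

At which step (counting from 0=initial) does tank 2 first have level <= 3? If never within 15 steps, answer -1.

Answer: -1

Derivation:
Step 1: flows [2->0,2->1,2->3,2->4] -> levels [11 6 7 11 1]
Step 2: flows [0->2,2->1,3->2,2->4] -> levels [10 7 7 10 2]
Step 3: flows [0->2,1=2,3->2,2->4] -> levels [9 7 8 9 3]
Step 4: flows [0->2,2->1,3->2,2->4] -> levels [8 8 8 8 4]
Step 5: flows [0=2,1=2,2=3,2->4] -> levels [8 8 7 8 5]
Step 6: flows [0->2,1->2,3->2,2->4] -> levels [7 7 9 7 6]
Step 7: flows [2->0,2->1,2->3,2->4] -> levels [8 8 5 8 7]
Step 8: flows [0->2,1->2,3->2,4->2] -> levels [7 7 9 7 6]
  -> period-2 cycle (repeats step 6); tank 2 never drops to <=3
Tank 2 never reaches <=3 within 15 steps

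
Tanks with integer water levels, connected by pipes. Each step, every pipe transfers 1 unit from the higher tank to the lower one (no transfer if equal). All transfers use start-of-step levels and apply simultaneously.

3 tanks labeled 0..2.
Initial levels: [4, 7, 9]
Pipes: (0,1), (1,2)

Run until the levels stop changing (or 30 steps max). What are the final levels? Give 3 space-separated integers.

Answer: 6 8 6

Derivation:
Step 1: flows [1->0,2->1] -> levels [5 7 8]
Step 2: flows [1->0,2->1] -> levels [6 7 7]
Step 3: flows [1->0,1=2] -> levels [7 6 7]
Step 4: flows [0->1,2->1] -> levels [6 8 6]
Step 5: flows [1->0,1->2] -> levels [7 6 7]
  -> period-2 cycle: step 5 state = step 3 state; never stabilizes
  -> state at step 30: (30-3) mod 2 = 1, same as step 4 -> [6 8 6]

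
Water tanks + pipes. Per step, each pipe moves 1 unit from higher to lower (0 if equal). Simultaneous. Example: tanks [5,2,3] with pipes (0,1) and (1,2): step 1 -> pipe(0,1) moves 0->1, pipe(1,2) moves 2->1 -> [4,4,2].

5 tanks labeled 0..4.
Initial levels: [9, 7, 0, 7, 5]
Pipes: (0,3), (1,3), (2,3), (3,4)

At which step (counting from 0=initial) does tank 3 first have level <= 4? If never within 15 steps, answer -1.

Answer: 3

Derivation:
Step 1: flows [0->3,1=3,3->2,3->4] -> levels [8 7 1 6 6]
Step 2: flows [0->3,1->3,3->2,3=4] -> levels [7 6 2 7 6]
Step 3: flows [0=3,3->1,3->2,3->4] -> levels [7 7 3 4 7]
Tank 3 first reaches <=4 at step 3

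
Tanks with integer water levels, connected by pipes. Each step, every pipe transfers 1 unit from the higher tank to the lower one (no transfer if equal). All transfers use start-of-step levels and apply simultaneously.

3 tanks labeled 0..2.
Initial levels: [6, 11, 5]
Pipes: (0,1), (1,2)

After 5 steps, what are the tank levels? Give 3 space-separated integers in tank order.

Answer: 7 8 7

Derivation:
Step 1: flows [1->0,1->2] -> levels [7 9 6]
Step 2: flows [1->0,1->2] -> levels [8 7 7]
Step 3: flows [0->1,1=2] -> levels [7 8 7]
Step 4: flows [1->0,1->2] -> levels [8 6 8]
Step 5: flows [0->1,2->1] -> levels [7 8 7]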